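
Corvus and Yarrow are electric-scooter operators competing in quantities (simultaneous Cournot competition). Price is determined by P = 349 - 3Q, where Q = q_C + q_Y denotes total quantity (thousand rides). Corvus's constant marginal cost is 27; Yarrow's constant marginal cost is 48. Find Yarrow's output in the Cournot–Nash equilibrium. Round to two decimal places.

31.11

Corvus's profit: π_C = (349 - 3Q)q_C - (27q_C). Setting ∂π_C/∂q_C = 0: 322 - 6q_C - 3(q_Y) = 0.
Yarrow's first-order condition: 301 - 6q_Y - 3(q_C) = 0.
Rearranging gives the reaction functions q_C = (322 - 3q_Y)/6 and q_Y = (301 - 3q_C)/6.
Substituting one into the other gives q_C = 343/9 and q_Y = 280/9.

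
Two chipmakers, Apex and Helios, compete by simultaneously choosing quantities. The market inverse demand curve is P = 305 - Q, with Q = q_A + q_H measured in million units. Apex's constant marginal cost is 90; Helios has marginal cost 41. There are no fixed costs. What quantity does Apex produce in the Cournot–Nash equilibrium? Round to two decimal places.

55.33

Apex's profit: π_A = (305 - Q)q_A - (90q_A). Setting ∂π_A/∂q_A = 0: 215 - 2q_A - (q_H) = 0.
Helios's profit: π_H = (305 - Q)q_H - (41q_H). Setting ∂π_H/∂q_H = 0: 264 - 2q_H - (q_A) = 0.
So q_A = (215 - q_H)/2 and q_H = (264 - q_A)/2.
Solving the pair: q_A = 166/3, q_H = 313/3.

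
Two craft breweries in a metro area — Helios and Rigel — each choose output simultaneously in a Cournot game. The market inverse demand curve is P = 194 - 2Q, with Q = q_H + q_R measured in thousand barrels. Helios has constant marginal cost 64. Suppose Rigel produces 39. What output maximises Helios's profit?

13

With the rival's output fixed at 39, Helios's profit is π_H = (194 - 2·39 - 2q_H)q_H - (64q_H) = (116 - 2q_H)q_H - (64q_H).
∂π_H/∂q_H = 52 - 4q_H = 0, so q_H = 13.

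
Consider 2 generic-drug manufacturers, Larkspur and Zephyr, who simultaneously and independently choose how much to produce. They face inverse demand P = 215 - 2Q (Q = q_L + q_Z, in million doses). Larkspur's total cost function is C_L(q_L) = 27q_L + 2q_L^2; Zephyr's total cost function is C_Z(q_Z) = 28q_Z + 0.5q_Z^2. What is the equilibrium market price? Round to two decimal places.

121.33

Larkspur's profit: π_L = (215 - 2Q)q_L - (27q_L + 2q_L²). Setting ∂π_L/∂q_L = 0: 188 - 8q_L - 2(q_Z) = 0.
Zephyr's first-order condition: 187 - 5q_Z - 2(q_L) = 0.
Best responses: q_L = (188 - 2q_Z)/8, q_Z = (187 - 2q_L)/5.
Substituting one into the other gives q_L = 283/18 and q_Z = 280/9.
Total output Q = 281/6, so price P = 215 - 2·(281/6) = 364/3.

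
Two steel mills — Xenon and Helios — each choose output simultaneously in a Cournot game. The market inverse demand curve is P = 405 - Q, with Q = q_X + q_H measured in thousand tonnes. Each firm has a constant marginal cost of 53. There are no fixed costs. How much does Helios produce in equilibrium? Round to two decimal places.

117.33

Each firm earns π_i = (405 - Q)q_i - 53q_i.
Setting ∂π_i/∂q_i = 0 with rivals' quantities fixed: 352 - 2q_i - q_j = 0.
With identical firms every q_j equals q_i, so q_j = q_i and 352 = 3q_i, giving q_i = 352/3.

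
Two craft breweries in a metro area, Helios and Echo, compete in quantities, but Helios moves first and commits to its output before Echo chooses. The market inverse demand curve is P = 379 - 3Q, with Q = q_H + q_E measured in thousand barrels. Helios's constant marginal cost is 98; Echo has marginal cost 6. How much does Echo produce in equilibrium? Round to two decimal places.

46.42

Solve by backward induction. Given q_H, the follower Echo maximises π_E = (379 - 3q_H - 3q_E)q_E - 6q_E.
Setting the follower's marginal profit to zero, 373 - 3q_H - 6q_E = 0, i.e. q_E = (373 - 3q_H)/6.
Helios substitutes q_E(q_H) into its own profit: π_H = q_H(379 - 3q_H - (373 - 3q_H)/2) - 98q_H = (385/2 - (3/2)q_H)q_H - 98q_H.
Maximising: ∂π_H/∂q_H = 189/2 - 3q_H = 0, giving q_H = 63/2.
Then q_E = (373 - 3·(63/2))/6 = 557/12.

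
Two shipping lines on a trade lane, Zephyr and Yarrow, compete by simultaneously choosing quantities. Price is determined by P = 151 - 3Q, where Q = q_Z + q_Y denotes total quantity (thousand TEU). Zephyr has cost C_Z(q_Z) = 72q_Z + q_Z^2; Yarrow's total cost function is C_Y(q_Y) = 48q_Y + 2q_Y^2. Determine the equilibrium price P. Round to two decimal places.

Zephyr's profit: π_Z = (151 - 3Q)q_Z - (72q_Z + q_Z²). Setting ∂π_Z/∂q_Z = 0: 79 - 8q_Z - 3(q_Y) = 0.
Yarrow's first-order condition: 103 - 10q_Y - 3(q_Z) = 0.
So q_Z = (79 - 3q_Y)/8 and q_Y = (103 - 3q_Z)/10.
Substituting one into the other gives q_Z = 481/71 and q_Y = 587/71.
Total output Q = 1068/71, so price P = 151 - 3·(1068/71) = 105.8732.

105.87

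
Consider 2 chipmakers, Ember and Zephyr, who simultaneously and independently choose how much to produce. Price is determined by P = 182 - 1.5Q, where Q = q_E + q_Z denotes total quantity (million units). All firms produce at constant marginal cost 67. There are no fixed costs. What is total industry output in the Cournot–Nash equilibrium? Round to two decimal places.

Each firm earns π_i = (182 - 1.5Q)q_i - 67q_i.
First-order condition (treating rivals' output as given): 115 - 3q_i - (3/2)q_j = 0.
With identical firms every q_j equals q_i, so q_j = q_i and 115 = (9/2)q_i, giving q_i = 230/9.
Total output Q = 230/9 + 230/9 = 460/9.

51.11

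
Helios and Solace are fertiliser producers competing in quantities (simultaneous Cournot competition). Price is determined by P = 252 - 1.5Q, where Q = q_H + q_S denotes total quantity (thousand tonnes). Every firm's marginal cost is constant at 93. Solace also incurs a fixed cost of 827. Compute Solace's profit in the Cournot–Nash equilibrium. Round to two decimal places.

Each firm earns π_i = (252 - 1.5Q)q_i - 93q_i.
First-order condition (treating rivals' output as given): 159 - 3q_i - (3/2)q_j = 0.
With identical firms every q_j equals q_i, so q_j = q_i and 159 = (9/2)q_i, giving q_i = 106/3.
Price P = 252 - (3/2)·(212/3) = 146.
Solace's profit: (146 - 93)·(106/3) - 827 = 1045.6667.

1045.67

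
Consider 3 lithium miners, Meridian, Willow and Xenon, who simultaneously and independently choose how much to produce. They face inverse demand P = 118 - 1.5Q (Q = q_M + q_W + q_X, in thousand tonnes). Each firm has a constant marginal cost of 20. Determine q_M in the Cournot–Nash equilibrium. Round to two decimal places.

16.33

Each firm earns π_i = (118 - 1.5Q)q_i - 20q_i.
Setting ∂π_i/∂q_i = 0 with rivals' quantities fixed: 98 - 3q_i - (3/2)·Σ_{j≠i} q_j = 0.
With identical firms every q_j equals q_i, so Σ_{j≠i} q_j = 2q_i and 98 = 6q_i, giving q_i = 49/3.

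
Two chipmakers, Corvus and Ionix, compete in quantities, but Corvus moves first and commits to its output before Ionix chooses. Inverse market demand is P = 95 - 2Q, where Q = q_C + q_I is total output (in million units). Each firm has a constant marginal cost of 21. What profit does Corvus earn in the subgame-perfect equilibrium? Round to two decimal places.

The follower Ionix best-responds to any q_C: π_I = (95 - 2Q)q_I - 21q_I.
Setting the follower's marginal profit to zero, 74 - 2q_C - 4q_I = 0, i.e. q_I = (74 - 2q_C)/4.
Corvus substitutes q_I(q_C) into its own profit: π_C = q_C(95 - 2q_C - (74 - 2q_C)/2) - 21q_C = (58 - q_C)q_C - 21q_C.
The leader's first-order condition 37 - 2q_C = 0 yields q_C = 37/2.
Then q_I = (74 - 2·(37/2))/4 = 37/4.
Price P = 95 - 2·(111/4) = 79/2.
Corvus's profit: (79/2 - 21)·(37/2) = 1369/4.

342.25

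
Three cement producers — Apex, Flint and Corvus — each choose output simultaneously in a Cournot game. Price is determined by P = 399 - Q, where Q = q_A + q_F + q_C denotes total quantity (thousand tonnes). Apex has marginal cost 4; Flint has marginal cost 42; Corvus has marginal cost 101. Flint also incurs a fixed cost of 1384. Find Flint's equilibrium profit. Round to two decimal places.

7546.25

Apex's profit: π_A = (399 - Q)q_A - (4q_A). Setting ∂π_A/∂q_A = 0: 395 - 2q_A - (q_F + q_C) = 0.
Flint's first-order condition: 357 - 2q_F - (q_A + q_C) = 0.
Corvus's first-order condition: 298 - 2q_C - (q_A + q_F) = 0.
Adding the 3 first-order conditions: 1050 − 4Q = 0, so Q = 525/2.
Back-substituting: q_A = (395 − 525/2) = 265/2, q_F = (357 − 525/2) = 189/2, q_C = (298 − 525/2) = 71/2.
Price P = 399 - 525/2 = 273/2.
Flint's profit: (273/2 - 42)·(189/2) - 1384 = 7546.2500.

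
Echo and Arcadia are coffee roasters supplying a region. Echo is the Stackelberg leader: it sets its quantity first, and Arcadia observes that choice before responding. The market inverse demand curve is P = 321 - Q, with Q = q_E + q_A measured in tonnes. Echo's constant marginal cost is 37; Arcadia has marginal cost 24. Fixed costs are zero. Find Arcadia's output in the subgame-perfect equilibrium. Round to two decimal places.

The follower Arcadia best-responds to any q_E: π_A = (321 - Q)q_A - 24q_A.
Setting the follower's marginal profit to zero, 297 - q_E - 2q_A = 0, i.e. q_A = (297 - q_E)/2.
Echo substitutes q_A(q_E) into its own profit: π_E = q_E(321 - q_E - (297 - q_E)/2) - 37q_E = (345/2 - (1/2)q_E)q_E - 37q_E.
The leader's first-order condition 271/2 - q_E = 0 yields q_E = 271/2.
Then q_A = (297 - 271/2)/2 = 323/4.

80.75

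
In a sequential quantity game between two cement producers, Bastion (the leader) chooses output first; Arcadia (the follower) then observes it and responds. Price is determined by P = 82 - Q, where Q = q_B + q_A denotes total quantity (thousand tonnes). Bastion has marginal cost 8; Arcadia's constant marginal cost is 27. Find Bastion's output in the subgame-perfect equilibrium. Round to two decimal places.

46.50

The follower Arcadia best-responds to any q_B: π_A = (82 - Q)q_A - 27q_A.
∂π_A/∂q_A = 55 - q_B - 2q_A = 0 gives the reaction function q_A = (55 - q_B)/2.
Bastion substitutes q_A(q_B) into its own profit: π_B = q_B(82 - q_B - (55 - q_B)/2) - 8q_B = (109/2 - (1/2)q_B)q_B - 8q_B.
Maximising: ∂π_B/∂q_B = 93/2 - q_B = 0, giving q_B = 93/2.
Then q_A = (55 - 93/2)/2 = 17/4.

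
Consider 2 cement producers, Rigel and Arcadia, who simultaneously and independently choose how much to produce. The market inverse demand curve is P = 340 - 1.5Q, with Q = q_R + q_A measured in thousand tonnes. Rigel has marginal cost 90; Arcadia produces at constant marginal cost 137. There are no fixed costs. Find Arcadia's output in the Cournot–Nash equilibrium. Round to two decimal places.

34.67

Rigel's profit: π_R = (340 - 1.5Q)q_R - (90q_R). Setting ∂π_R/∂q_R = 0: 250 - 3q_R - (3/2)(q_A) = 0.
Arcadia's profit: π_A = (340 - 1.5Q)q_A - (137q_A). Setting ∂π_A/∂q_A = 0: 203 - 3q_A - (3/2)(q_R) = 0.
Rearranging gives the reaction functions q_R = (250 - (3/2)q_A)/3 and q_A = (203 - (3/2)q_R)/3.
Substituting one into the other gives q_R = 66 and q_A = 104/3.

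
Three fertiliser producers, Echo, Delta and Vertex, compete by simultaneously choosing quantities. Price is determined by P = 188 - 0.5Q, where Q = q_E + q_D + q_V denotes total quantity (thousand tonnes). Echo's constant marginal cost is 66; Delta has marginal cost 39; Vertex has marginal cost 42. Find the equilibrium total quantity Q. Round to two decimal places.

208.50

Echo's profit: π_E = (188 - 0.5Q)q_E - (66q_E). Setting ∂π_E/∂q_E = 0: 122 - q_E - (1/2)(q_D + q_V) = 0.
Delta's profit: π_D = (188 - 0.5Q)q_D - (39q_D). Setting ∂π_D/∂q_D = 0: 149 - q_D - (1/2)(q_E + q_V) = 0.
Vertex's profit: π_V = (188 - 0.5Q)q_V - (42q_V). Setting ∂π_V/∂q_V = 0: 146 - q_V - (1/2)(q_E + q_D) = 0.
Adding the 3 first-order conditions: 417 − 2Q = 0, so Q = 417/2.
Back-substituting: q_E = (122 − 417/4)/(1/2) = 71/2, q_D = (149 − 417/4)/(1/2) = 179/2, q_V = (146 − 417/4)/(1/2) = 167/2.
Total output Q = 71/2 + 179/2 + 167/2 = 417/2.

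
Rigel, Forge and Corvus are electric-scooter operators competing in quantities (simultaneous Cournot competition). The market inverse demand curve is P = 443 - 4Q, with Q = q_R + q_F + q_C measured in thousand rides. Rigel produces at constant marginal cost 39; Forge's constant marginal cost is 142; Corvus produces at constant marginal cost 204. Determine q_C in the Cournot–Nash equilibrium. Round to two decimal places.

Rigel's profit: π_R = (443 - 4Q)q_R - (39q_R). Setting ∂π_R/∂q_R = 0: 404 - 8q_R - 4(q_F + q_C) = 0.
Forge's first-order condition: 301 - 8q_F - 4(q_R + q_C) = 0.
Corvus's profit: π_C = (443 - 4Q)q_C - (204q_C). Setting ∂π_C/∂q_C = 0: 239 - 8q_C - 4(q_R + q_F) = 0.
Adding the 3 first-order conditions: 944 − 16Q = 0, so Q = 59.
Back-substituting: q_R = (404 − 236)/4 = 42, q_F = (301 − 236)/4 = 65/4, q_C = (239 − 236)/4 = 3/4.

0.75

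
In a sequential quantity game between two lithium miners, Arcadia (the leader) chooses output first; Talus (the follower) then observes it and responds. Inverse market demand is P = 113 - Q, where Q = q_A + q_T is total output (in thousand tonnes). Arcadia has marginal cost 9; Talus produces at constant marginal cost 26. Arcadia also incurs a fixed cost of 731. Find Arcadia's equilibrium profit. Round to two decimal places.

1099.13

Solve by backward induction. Given q_A, the follower Talus maximises π_T = (113 - q_A - q_T)q_T - 26q_T.
∂π_T/∂q_T = 87 - q_A - 2q_T = 0 gives the reaction function q_T = (87 - q_A)/2.
Arcadia substitutes q_T(q_A) into its own profit: π_A = q_A(113 - q_A - (87 - q_A)/2) - 9q_A = (139/2 - (1/2)q_A)q_A - 9q_A.
Leader FOC: 121/2 - q_A = 0, so q_A = 121/2.
Then q_T = (87 - 121/2)/2 = 53/4.
Price P = 113 - 295/4 = 157/4.
Arcadia's profit: (157/4 - 9)·(121/2) - 731 = 1099.1250.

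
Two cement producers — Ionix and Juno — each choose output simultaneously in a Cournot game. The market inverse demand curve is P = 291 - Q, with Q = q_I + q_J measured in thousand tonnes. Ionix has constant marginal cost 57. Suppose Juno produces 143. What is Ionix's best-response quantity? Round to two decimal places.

With the rival's output fixed at 143, Ionix's profit is π_I = (291 - 143 - q_I)q_I - (57q_I) = (148 - q_I)q_I - (57q_I).
∂π_I/∂q_I = 91 - 2q_I = 0, so q_I = 91/2.

45.50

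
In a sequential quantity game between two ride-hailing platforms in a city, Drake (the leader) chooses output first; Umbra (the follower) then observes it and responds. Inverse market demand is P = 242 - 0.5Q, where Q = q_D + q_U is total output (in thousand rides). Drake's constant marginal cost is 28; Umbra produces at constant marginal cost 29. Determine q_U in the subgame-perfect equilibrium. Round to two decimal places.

Solve by backward induction. Given q_D, the follower Umbra maximises π_U = (242 - (1/2)q_D - (1/2)q_U)q_U - 29q_U.
Setting the follower's marginal profit to zero, 213 - (1/2)q_D - q_U = 0, i.e. q_U = (213 - (1/2)q_D).
Drake substitutes q_U(q_D) into its own profit: π_D = q_D(242 - (1/2)q_D - (213 - (1/2)q_D)/2) - 28q_D = (271/2 - (1/4)q_D)q_D - 28q_D.
Maximising: ∂π_D/∂q_D = 215/2 - (1/2)q_D = 0, giving q_D = 215.
Then q_U = (213 - (1/2)·215) = 211/2.

105.50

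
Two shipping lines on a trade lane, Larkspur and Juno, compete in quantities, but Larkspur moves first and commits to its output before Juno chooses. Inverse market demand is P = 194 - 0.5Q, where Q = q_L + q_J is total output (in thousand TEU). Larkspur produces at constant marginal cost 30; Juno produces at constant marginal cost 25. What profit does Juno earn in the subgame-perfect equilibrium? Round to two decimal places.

4005.13

The follower Juno best-responds to any q_L: π_J = (194 - 0.5Q)q_J - 25q_J.
Follower FOC: 169 - (1/2)q_L - q_J = 0, so q_J(q_L) = (169 - (1/2)q_L).
The leader anticipates this reaction. Substituting into P = 194 - 0.5Q gives P = 219/2 - (1/4)q_L, so π_L = (219/2 - (1/4)q_L)q_L - 30q_L.
Leader FOC: 159/2 - (1/2)q_L = 0, so q_L = 159.
Then q_J = (169 - (1/2)·159) = 179/2.
Price P = 194 - (1/2)·(497/2) = 279/4.
Juno's profit: (279/4 - 25)·(179/2) = 4005.1250.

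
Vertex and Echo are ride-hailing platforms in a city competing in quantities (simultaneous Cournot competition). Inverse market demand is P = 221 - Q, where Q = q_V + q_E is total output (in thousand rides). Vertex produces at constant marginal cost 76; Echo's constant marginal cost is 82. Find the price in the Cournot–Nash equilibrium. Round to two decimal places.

126.33

Vertex's profit: π_V = (221 - Q)q_V - (76q_V). Setting ∂π_V/∂q_V = 0: 145 - 2q_V - (q_E) = 0.
Echo's profit: π_E = (221 - Q)q_E - (82q_E). Setting ∂π_E/∂q_E = 0: 139 - 2q_E - (q_V) = 0.
So q_V = (145 - q_E)/2 and q_E = (139 - q_V)/2.
Solving the pair: q_V = 151/3, q_E = 133/3.
Total output Q = 284/3, so price P = 221 - 284/3 = 379/3.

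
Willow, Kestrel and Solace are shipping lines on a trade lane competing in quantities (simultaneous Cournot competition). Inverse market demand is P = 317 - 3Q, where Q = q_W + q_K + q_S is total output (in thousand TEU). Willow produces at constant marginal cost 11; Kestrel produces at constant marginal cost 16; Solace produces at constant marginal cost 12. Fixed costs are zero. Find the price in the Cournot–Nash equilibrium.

Willow's profit: π_W = (317 - 3Q)q_W - (11q_W). Setting ∂π_W/∂q_W = 0: 306 - 6q_W - 3(q_K + q_S) = 0.
Kestrel's profit: π_K = (317 - 3Q)q_K - (16q_K). Setting ∂π_K/∂q_K = 0: 301 - 6q_K - 3(q_W + q_S) = 0.
Solace's first-order condition: 305 - 6q_S - 3(q_W + q_K) = 0.
Summing all 3 equations gives 912 − 12Q = 0, hence Q = 76.
Back-substituting: q_W = (306 − 228)/3 = 26, q_K = (301 − 228)/3 = 73/3, q_S = (305 − 228)/3 = 77/3.
Total output Q = 76, so price P = 317 - 3·76 = 89.

89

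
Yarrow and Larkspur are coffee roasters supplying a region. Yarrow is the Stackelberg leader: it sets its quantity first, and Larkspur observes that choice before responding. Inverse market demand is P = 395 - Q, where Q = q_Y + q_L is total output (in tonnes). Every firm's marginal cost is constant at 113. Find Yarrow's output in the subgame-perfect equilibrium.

141

Solve by backward induction. Given q_Y, the follower Larkspur maximises π_L = (395 - q_Y - q_L)q_L - 113q_L.
Setting the follower's marginal profit to zero, 282 - q_Y - 2q_L = 0, i.e. q_L = (282 - q_Y)/2.
Yarrow substitutes q_L(q_Y) into its own profit: π_Y = q_Y(395 - q_Y - (282 - q_Y)/2) - 113q_Y = (254 - (1/2)q_Y)q_Y - 113q_Y.
Leader FOC: 141 - q_Y = 0, so q_Y = 141.
Then q_L = (282 - 141)/2 = 141/2.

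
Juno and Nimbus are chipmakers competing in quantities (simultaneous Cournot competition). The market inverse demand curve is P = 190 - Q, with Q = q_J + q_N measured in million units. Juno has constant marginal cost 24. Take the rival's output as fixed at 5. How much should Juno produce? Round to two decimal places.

With the rival's output fixed at 5, Juno's profit is π_J = (190 - 5 - q_J)q_J - (24q_J) = (185 - q_J)q_J - (24q_J).
∂π_J/∂q_J = 161 - 2q_J = 0, so q_J = 161/2.

80.50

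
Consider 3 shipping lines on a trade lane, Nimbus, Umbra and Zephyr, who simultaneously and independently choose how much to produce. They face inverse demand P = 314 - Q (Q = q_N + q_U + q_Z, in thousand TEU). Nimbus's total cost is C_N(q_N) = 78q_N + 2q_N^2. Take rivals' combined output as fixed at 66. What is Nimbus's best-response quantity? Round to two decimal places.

28.33

With rivals' combined output fixed at 66, Nimbus's profit is π_N = (314 - 66 - q_N)q_N - (78q_N + 2q_N²) = (248 - q_N)q_N - (78q_N + 2q_N²).
∂π_N/∂q_N = 170 - 6q_N = 0, so q_N = 85/3.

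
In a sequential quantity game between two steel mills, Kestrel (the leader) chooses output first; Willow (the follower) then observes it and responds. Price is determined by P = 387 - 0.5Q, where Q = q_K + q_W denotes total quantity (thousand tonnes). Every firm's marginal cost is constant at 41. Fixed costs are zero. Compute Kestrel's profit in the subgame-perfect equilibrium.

29929

The follower Willow best-responds to any q_K: π_W = (387 - 0.5Q)q_W - 41q_W.
Setting the follower's marginal profit to zero, 346 - (1/2)q_K - q_W = 0, i.e. q_W = (346 - (1/2)q_K).
Kestrel substitutes q_W(q_K) into its own profit: π_K = q_K(387 - (1/2)q_K - (346 - (1/2)q_K)/2) - 41q_K = (214 - (1/4)q_K)q_K - 41q_K.
Maximising: ∂π_K/∂q_K = 173 - (1/2)q_K = 0, giving q_K = 346.
Then q_W = (346 - (1/2)·346) = 173.
Price P = 387 - (1/2)·519 = 255/2.
Kestrel's profit: (255/2 - 41)·346 = 29929.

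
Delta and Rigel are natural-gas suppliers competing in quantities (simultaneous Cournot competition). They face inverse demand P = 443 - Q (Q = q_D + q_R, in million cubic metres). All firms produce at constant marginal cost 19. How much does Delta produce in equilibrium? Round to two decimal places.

141.33

A representative firm's profit is π_i = q_i(443 - Q) - 19q_i.
First-order condition (treating rivals' output as given): 424 - 2q_i - q_j = 0.
By symmetry each firm produces the same amount; substituting q_j = q_i yields q_i = 424/3.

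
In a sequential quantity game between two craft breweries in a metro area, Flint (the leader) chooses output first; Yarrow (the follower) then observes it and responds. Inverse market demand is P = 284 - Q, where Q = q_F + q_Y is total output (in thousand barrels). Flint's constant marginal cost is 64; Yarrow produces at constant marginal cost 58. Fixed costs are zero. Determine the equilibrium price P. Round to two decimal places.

The follower Yarrow best-responds to any q_F: π_Y = (284 - Q)q_Y - 58q_Y.
Setting the follower's marginal profit to zero, 226 - q_F - 2q_Y = 0, i.e. q_Y = (226 - q_F)/2.
Flint substitutes q_Y(q_F) into its own profit: π_F = q_F(284 - q_F - (226 - q_F)/2) - 64q_F = (171 - (1/2)q_F)q_F - 64q_F.
Maximising: ∂π_F/∂q_F = 107 - q_F = 0, giving q_F = 107.
Then q_Y = (226 - 107)/2 = 119/2.
Total output Q = 333/2, so price P = 284 - 333/2 = 235/2.

117.50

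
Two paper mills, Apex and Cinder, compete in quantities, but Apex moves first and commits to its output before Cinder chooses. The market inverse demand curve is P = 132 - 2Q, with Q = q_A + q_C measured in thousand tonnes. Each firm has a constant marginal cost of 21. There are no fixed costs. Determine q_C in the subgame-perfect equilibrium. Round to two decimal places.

13.88

Solve by backward induction. Given q_A, the follower Cinder maximises π_C = (132 - 2q_A - 2q_C)q_C - 21q_C.
Follower FOC: 111 - 2q_A - 4q_C = 0, so q_C(q_A) = (111 - 2q_A)/4.
Apex substitutes q_C(q_A) into its own profit: π_A = q_A(132 - 2q_A - (111 - 2q_A)/2) - 21q_A = (153/2 - q_A)q_A - 21q_A.
The leader's first-order condition 111/2 - 2q_A = 0 yields q_A = 111/4.
Then q_C = (111 - 2·(111/4))/4 = 111/8.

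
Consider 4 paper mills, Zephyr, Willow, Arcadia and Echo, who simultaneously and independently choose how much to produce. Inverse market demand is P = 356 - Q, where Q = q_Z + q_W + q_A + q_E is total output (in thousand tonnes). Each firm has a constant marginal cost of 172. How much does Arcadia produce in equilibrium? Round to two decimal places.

36.80

A representative firm's profit is π_i = q_i(356 - Q) - 172q_i.
First-order condition (treating rivals' output as given): 184 - 2q_i - Σ_{j≠i} q_j = 0.
By symmetry each firm produces the same amount; substituting Σ_{j≠i} q_j = 3q_i yields q_i = 184/5.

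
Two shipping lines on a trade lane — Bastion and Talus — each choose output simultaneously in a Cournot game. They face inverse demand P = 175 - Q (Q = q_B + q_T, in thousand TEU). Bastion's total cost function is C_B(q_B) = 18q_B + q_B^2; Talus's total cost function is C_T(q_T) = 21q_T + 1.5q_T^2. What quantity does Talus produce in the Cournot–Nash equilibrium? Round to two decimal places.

Bastion's profit: π_B = (175 - Q)q_B - (18q_B + q_B²). Setting ∂π_B/∂q_B = 0: 157 - 4q_B - (q_T) = 0.
Talus's first-order condition: 154 - 5q_T - (q_B) = 0.
Best responses: q_B = (157 - q_T)/4, q_T = (154 - q_B)/5.
Substituting one into the other gives q_B = 631/19 and q_T = 459/19.

24.16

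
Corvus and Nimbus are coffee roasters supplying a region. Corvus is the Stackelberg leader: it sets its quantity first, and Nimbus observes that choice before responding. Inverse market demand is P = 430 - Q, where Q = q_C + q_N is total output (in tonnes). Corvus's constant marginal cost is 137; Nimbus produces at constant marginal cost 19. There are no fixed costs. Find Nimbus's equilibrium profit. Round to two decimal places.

Solve by backward induction. Given q_C, the follower Nimbus maximises π_N = (430 - q_C - q_N)q_N - 19q_N.
Setting the follower's marginal profit to zero, 411 - q_C - 2q_N = 0, i.e. q_N = (411 - q_C)/2.
The leader anticipates this reaction. Substituting into P = 430 - Q gives P = 449/2 - (1/2)q_C, so π_C = (449/2 - (1/2)q_C)q_C - 137q_C.
The leader's first-order condition 175/2 - q_C = 0 yields q_C = 175/2.
Then q_N = (411 - 175/2)/2 = 647/4.
Price P = 430 - 997/4 = 723/4.
Nimbus's profit: (723/4 - 19)·(647/4) = 26163.0625.

26163.06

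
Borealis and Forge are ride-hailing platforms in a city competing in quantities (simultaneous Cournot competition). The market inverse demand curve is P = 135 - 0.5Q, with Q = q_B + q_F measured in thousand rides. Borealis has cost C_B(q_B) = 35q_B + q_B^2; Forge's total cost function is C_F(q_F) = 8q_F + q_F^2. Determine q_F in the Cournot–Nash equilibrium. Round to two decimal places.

Borealis's profit: π_B = (135 - 0.5Q)q_B - (35q_B + q_B²). Setting ∂π_B/∂q_B = 0: 100 - 3q_B - (1/2)(q_F) = 0.
Forge's first-order condition: 127 - 3q_F - (1/2)(q_B) = 0.
Rearranging gives the reaction functions q_B = (100 - (1/2)q_F)/3 and q_F = (127 - (1/2)q_B)/3.
Solving the pair: q_B = 946/35, q_F = 1324/35.

37.83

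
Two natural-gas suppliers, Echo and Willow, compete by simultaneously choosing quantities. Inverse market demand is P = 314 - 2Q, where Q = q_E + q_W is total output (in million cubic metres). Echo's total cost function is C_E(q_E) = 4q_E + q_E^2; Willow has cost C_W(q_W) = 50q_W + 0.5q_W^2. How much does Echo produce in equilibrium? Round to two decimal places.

39.31

Echo's profit: π_E = (314 - 2Q)q_E - (4q_E + q_E²). Setting ∂π_E/∂q_E = 0: 310 - 6q_E - 2(q_W) = 0.
Willow's first-order condition: 264 - 5q_W - 2(q_E) = 0.
Best responses: q_E = (310 - 2q_W)/6, q_W = (264 - 2q_E)/5.
Substituting one into the other gives q_E = 511/13 and q_W = 482/13.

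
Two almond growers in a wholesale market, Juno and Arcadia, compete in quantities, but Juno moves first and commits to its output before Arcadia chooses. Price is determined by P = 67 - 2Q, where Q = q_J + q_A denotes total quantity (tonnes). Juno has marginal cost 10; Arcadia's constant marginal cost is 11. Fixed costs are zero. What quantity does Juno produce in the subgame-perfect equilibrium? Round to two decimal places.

14.50

Solve by backward induction. Given q_J, the follower Arcadia maximises π_A = (67 - 2q_J - 2q_A)q_A - 11q_A.
Follower FOC: 56 - 2q_J - 4q_A = 0, so q_A(q_J) = (56 - 2q_J)/4.
Juno substitutes q_A(q_J) into its own profit: π_J = q_J(67 - 2q_J - (56 - 2q_J)/2) - 10q_J = (39 - q_J)q_J - 10q_J.
Maximising: ∂π_J/∂q_J = 29 - 2q_J = 0, giving q_J = 29/2.
Then q_A = (56 - 2·(29/2))/4 = 27/4.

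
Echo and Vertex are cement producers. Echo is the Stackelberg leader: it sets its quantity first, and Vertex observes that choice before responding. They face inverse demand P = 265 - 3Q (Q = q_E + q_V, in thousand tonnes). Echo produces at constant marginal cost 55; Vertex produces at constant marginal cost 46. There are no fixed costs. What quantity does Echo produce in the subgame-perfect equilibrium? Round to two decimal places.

The follower Vertex best-responds to any q_E: π_V = (265 - 3Q)q_V - 46q_V.
Follower FOC: 219 - 3q_E - 6q_V = 0, so q_V(q_E) = (219 - 3q_E)/6.
The leader anticipates this reaction. Substituting into P = 265 - 3Q gives P = 311/2 - (3/2)q_E, so π_E = (311/2 - (3/2)q_E)q_E - 55q_E.
Leader FOC: 201/2 - 3q_E = 0, so q_E = 67/2.
Then q_V = (219 - 3·(67/2))/6 = 79/4.

33.50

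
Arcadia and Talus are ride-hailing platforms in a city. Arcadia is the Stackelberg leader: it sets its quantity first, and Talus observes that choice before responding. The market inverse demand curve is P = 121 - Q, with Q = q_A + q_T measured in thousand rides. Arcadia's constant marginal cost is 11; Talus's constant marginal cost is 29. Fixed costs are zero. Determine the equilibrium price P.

43

The follower Talus best-responds to any q_A: π_T = (121 - Q)q_T - 29q_T.
∂π_T/∂q_T = 92 - q_A - 2q_T = 0 gives the reaction function q_T = (92 - q_A)/2.
Arcadia substitutes q_T(q_A) into its own profit: π_A = q_A(121 - q_A - (92 - q_A)/2) - 11q_A = (75 - (1/2)q_A)q_A - 11q_A.
The leader's first-order condition 64 - q_A = 0 yields q_A = 64.
Then q_T = (92 - 64)/2 = 14.
Total output Q = 78, so price P = 121 - 78 = 43.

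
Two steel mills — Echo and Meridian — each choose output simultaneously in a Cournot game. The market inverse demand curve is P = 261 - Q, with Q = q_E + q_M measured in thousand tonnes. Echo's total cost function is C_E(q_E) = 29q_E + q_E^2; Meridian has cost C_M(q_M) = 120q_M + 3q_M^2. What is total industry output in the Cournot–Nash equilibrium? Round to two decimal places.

Echo's profit: π_E = (261 - Q)q_E - (29q_E + q_E²). Setting ∂π_E/∂q_E = 0: 232 - 4q_E - (q_M) = 0.
Meridian's first-order condition: 141 - 8q_M - (q_E) = 0.
Rearranging gives the reaction functions q_E = (232 - q_M)/4 and q_M = (141 - q_E)/8.
Solving the pair: q_E = 1715/31, q_M = 332/31.
Total output Q = 1715/31 + 332/31 = 66.0323.

66.03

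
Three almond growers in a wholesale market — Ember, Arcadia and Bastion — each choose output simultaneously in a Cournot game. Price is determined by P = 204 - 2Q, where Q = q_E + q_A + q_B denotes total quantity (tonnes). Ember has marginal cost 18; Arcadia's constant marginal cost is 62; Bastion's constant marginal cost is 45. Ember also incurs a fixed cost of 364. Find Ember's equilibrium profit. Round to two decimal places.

Ember's profit: π_E = (204 - 2Q)q_E - (18q_E). Setting ∂π_E/∂q_E = 0: 186 - 4q_E - 2(q_A + q_B) = 0.
Arcadia's first-order condition: 142 - 4q_A - 2(q_E + q_B) = 0.
Bastion's first-order condition: 159 - 4q_B - 2(q_E + q_A) = 0.
Summing all 3 equations gives 487 − 8Q = 0, hence Q = 487/8.
Back-substituting: q_E = (186 − 487/4)/2 = 257/8, q_A = (142 − 487/4)/2 = 81/8, q_B = (159 − 487/4)/2 = 149/8.
Price P = 204 - 2·(487/8) = 329/4.
Ember's profit: (329/4 - 18)·(257/8) - 364 = 1700.0313.

1700.03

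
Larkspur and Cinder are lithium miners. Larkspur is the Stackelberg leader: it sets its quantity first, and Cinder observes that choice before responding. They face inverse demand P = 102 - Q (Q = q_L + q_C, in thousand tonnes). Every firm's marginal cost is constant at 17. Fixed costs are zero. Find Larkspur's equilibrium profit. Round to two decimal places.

Solve by backward induction. Given q_L, the follower Cinder maximises π_C = (102 - q_L - q_C)q_C - 17q_C.
Setting the follower's marginal profit to zero, 85 - q_L - 2q_C = 0, i.e. q_C = (85 - q_L)/2.
The leader anticipates this reaction. Substituting into P = 102 - Q gives P = 119/2 - (1/2)q_L, so π_L = (119/2 - (1/2)q_L)q_L - 17q_L.
Maximising: ∂π_L/∂q_L = 85/2 - q_L = 0, giving q_L = 85/2.
Then q_C = (85 - 85/2)/2 = 85/4.
Price P = 102 - 255/4 = 153/4.
Larkspur's profit: (153/4 - 17)·(85/2) = 903.1250.

903.13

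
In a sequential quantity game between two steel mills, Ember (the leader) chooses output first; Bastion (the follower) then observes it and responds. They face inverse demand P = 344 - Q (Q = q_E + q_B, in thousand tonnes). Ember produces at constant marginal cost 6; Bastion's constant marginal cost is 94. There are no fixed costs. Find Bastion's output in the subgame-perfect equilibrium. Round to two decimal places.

18.50

The follower Bastion best-responds to any q_E: π_B = (344 - Q)q_B - 94q_B.
Setting the follower's marginal profit to zero, 250 - q_E - 2q_B = 0, i.e. q_B = (250 - q_E)/2.
The leader anticipates this reaction. Substituting into P = 344 - Q gives P = 219 - (1/2)q_E, so π_E = (219 - (1/2)q_E)q_E - 6q_E.
Leader FOC: 213 - q_E = 0, so q_E = 213.
Then q_B = (250 - 213)/2 = 37/2.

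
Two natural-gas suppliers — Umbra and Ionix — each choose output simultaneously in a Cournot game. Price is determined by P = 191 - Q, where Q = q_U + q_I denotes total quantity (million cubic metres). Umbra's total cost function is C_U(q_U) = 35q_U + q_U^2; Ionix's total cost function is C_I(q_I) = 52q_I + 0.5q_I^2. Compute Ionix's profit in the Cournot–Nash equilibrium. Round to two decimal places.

1983.47

Umbra's profit: π_U = (191 - Q)q_U - (35q_U + q_U²). Setting ∂π_U/∂q_U = 0: 156 - 4q_U - (q_I) = 0.
Ionix's profit: π_I = (191 - Q)q_I - (52q_I + (1/2)q_I²). Setting ∂π_I/∂q_I = 0: 139 - 3q_I - (q_U) = 0.
So q_U = (156 - q_I)/4 and q_I = (139 - q_U)/3.
Substituting one into the other gives q_U = 329/11 and q_I = 400/11.
Price P = 191 - 729/11 = 1372/11.
Ionix's profit: (1372/11)·(400/11) - 52·(400/11) - (1/2)(400/11)² = 1983.4711.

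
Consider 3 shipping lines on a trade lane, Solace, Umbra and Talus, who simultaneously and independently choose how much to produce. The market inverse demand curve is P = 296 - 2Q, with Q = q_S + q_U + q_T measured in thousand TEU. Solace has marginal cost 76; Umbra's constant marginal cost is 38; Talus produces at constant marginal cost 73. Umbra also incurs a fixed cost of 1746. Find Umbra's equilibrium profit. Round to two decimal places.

1677.78

Solace's profit: π_S = (296 - 2Q)q_S - (76q_S). Setting ∂π_S/∂q_S = 0: 220 - 4q_S - 2(q_U + q_T) = 0.
Umbra's first-order condition: 258 - 4q_U - 2(q_S + q_T) = 0.
Talus's profit: π_T = (296 - 2Q)q_T - (73q_T). Setting ∂π_T/∂q_T = 0: 223 - 4q_T - 2(q_S + q_U) = 0.
Adding the 3 first-order conditions: 701 − 8Q = 0, so Q = 701/8.
Back-substituting: q_S = (220 − 701/4)/2 = 179/8, q_U = (258 − 701/4)/2 = 331/8, q_T = (223 − 701/4)/2 = 191/8.
Price P = 296 - 2·(701/8) = 483/4.
Umbra's profit: (483/4 - 38)·(331/8) - 1746 = 1677.7813.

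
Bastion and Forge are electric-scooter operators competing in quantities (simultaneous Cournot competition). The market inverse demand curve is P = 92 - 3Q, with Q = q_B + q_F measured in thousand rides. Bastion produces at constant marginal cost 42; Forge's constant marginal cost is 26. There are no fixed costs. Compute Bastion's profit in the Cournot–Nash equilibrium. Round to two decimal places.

Bastion's profit: π_B = (92 - 3Q)q_B - (42q_B). Setting ∂π_B/∂q_B = 0: 50 - 6q_B - 3(q_F) = 0.
Forge's first-order condition: 66 - 6q_F - 3(q_B) = 0.
Rearranging gives the reaction functions q_B = (50 - 3q_F)/6 and q_F = (66 - 3q_B)/6.
Solving the pair: q_B = 34/9, q_F = 82/9.
Price P = 92 - 3·(116/9) = 160/3.
Bastion's profit: (160/3 - 42)·(34/9) = 1156/27.

42.81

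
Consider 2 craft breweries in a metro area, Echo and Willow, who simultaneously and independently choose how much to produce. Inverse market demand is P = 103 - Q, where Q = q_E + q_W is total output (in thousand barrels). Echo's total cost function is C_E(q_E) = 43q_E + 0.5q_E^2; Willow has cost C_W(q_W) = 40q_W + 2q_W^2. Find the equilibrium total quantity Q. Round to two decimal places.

25.06

Echo's profit: π_E = (103 - Q)q_E - (43q_E + (1/2)q_E²). Setting ∂π_E/∂q_E = 0: 60 - 3q_E - (q_W) = 0.
Willow's first-order condition: 63 - 6q_W - (q_E) = 0.
Best responses: q_E = (60 - q_W)/3, q_W = (63 - q_E)/6.
Substituting one into the other gives q_E = 297/17 and q_W = 129/17.
Total output Q = 297/17 + 129/17 = 426/17.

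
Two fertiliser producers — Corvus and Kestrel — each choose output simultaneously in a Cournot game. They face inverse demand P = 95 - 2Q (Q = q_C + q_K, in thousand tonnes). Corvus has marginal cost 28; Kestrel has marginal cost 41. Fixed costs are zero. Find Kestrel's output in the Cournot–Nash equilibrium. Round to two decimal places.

Corvus's profit: π_C = (95 - 2Q)q_C - (28q_C). Setting ∂π_C/∂q_C = 0: 67 - 4q_C - 2(q_K) = 0.
Kestrel's first-order condition: 54 - 4q_K - 2(q_C) = 0.
Best responses: q_C = (67 - 2q_K)/4, q_K = (54 - 2q_C)/4.
Solving the pair: q_C = 40/3, q_K = 41/6.

6.83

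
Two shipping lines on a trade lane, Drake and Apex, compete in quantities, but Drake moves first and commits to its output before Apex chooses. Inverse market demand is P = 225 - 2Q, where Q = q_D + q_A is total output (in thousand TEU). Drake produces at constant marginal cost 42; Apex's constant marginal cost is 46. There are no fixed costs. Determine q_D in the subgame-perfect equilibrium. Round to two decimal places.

The follower Apex best-responds to any q_D: π_A = (225 - 2Q)q_A - 46q_A.
Follower FOC: 179 - 2q_D - 4q_A = 0, so q_A(q_D) = (179 - 2q_D)/4.
Drake substitutes q_A(q_D) into its own profit: π_D = q_D(225 - 2q_D - (179 - 2q_D)/2) - 42q_D = (271/2 - q_D)q_D - 42q_D.
Maximising: ∂π_D/∂q_D = 187/2 - 2q_D = 0, giving q_D = 187/4.
Then q_A = (179 - 2·(187/4))/4 = 171/8.

46.75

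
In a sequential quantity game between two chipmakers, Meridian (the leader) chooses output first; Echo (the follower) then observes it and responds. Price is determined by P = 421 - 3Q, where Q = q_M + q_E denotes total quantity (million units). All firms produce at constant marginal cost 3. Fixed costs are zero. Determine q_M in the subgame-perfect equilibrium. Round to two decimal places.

Solve by backward induction. Given q_M, the follower Echo maximises π_E = (421 - 3q_M - 3q_E)q_E - 3q_E.
Setting the follower's marginal profit to zero, 418 - 3q_M - 6q_E = 0, i.e. q_E = (418 - 3q_M)/6.
The leader anticipates this reaction. Substituting into P = 421 - 3Q gives P = 212 - (3/2)q_M, so π_M = (212 - (3/2)q_M)q_M - 3q_M.
The leader's first-order condition 209 - 3q_M = 0 yields q_M = 209/3.
Then q_E = (418 - 3·(209/3))/6 = 209/6.

69.67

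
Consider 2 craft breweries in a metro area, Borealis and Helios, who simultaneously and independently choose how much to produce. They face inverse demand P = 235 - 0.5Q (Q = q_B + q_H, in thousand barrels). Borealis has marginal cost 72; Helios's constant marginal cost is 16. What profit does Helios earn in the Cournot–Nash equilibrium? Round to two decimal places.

16805.56

Borealis's profit: π_B = (235 - 0.5Q)q_B - (72q_B). Setting ∂π_B/∂q_B = 0: 163 - q_B - (1/2)(q_H) = 0.
Helios's profit: π_H = (235 - 0.5Q)q_H - (16q_H). Setting ∂π_H/∂q_H = 0: 219 - q_H - (1/2)(q_B) = 0.
Best responses: q_B = (163 - (1/2)q_H), q_H = (219 - (1/2)q_B).
Substituting one into the other gives q_B = 214/3 and q_H = 550/3.
Price P = 235 - (1/2)·(764/3) = 323/3.
Helios's profit: (323/3 - 16)·(550/3) = 16805.5556.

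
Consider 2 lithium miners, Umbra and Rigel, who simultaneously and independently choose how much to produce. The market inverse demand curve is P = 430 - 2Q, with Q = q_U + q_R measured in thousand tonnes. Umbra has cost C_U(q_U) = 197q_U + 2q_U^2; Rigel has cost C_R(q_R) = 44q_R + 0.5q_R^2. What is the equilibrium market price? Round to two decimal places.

262.50

Umbra's profit: π_U = (430 - 2Q)q_U - (197q_U + 2q_U²). Setting ∂π_U/∂q_U = 0: 233 - 8q_U - 2(q_R) = 0.
Rigel's first-order condition: 386 - 5q_R - 2(q_U) = 0.
Best responses: q_U = (233 - 2q_R)/8, q_R = (386 - 2q_U)/5.
Substituting one into the other gives q_U = 131/12 and q_R = 437/6.
Total output Q = 335/4, so price P = 430 - 2·(335/4) = 525/2.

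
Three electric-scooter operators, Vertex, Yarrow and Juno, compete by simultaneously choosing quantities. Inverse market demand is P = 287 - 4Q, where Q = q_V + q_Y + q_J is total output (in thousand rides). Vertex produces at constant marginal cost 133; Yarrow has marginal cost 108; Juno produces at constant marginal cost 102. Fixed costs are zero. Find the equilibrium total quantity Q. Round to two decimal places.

32.38

Vertex's profit: π_V = (287 - 4Q)q_V - (133q_V). Setting ∂π_V/∂q_V = 0: 154 - 8q_V - 4(q_Y + q_J) = 0.
Yarrow's profit: π_Y = (287 - 4Q)q_Y - (108q_Y). Setting ∂π_Y/∂q_Y = 0: 179 - 8q_Y - 4(q_V + q_J) = 0.
Juno's first-order condition: 185 - 8q_J - 4(q_V + q_Y) = 0.
Adding the 3 first-order conditions: 518 − 16Q = 0, so Q = 259/8.
Back-substituting: q_V = (154 − 259/2)/4 = 49/8, q_Y = (179 − 259/2)/4 = 99/8, q_J = (185 − 259/2)/4 = 111/8.
Total output Q = 49/8 + 99/8 + 111/8 = 259/8.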